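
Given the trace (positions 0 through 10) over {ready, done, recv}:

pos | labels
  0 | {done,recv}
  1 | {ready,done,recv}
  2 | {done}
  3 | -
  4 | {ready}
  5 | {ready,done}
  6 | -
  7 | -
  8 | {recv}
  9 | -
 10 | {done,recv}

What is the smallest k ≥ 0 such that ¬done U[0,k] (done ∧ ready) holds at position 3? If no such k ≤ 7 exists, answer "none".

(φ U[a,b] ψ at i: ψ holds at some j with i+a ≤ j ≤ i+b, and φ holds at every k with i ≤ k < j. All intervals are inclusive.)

2

Need earliest j ≥ 3 with (done ∧ ready), and ¬done at every k in [3,j-1].
  j=3: rhs fails.
  j=4: rhs fails.
  j=5: rhs holds; lhs holds on [3,4]. k = 2.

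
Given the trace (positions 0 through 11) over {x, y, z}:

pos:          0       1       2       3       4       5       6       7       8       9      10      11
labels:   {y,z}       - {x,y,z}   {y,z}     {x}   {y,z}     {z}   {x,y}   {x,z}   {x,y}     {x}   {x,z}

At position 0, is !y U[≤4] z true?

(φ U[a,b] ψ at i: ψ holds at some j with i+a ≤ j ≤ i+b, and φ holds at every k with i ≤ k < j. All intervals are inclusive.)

Need some j in [0,4] with z, and !y at every k in [0,j-1].
  j=0: z holds; no prefix to check → satisfied.

Yes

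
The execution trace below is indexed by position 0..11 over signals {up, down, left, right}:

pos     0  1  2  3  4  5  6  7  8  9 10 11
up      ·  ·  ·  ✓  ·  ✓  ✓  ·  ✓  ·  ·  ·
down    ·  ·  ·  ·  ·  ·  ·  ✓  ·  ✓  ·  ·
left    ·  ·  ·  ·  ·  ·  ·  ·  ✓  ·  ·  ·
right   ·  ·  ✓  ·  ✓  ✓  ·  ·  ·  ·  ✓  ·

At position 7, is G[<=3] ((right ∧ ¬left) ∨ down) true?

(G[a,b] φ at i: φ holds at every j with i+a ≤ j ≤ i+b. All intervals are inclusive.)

Does not hold

Check ((right ∧ ¬left) ∨ down) at every j in [7,10]:
  j=7: true
  j=8: false
  j=9: true
  j=10: true
Fails at j=8 → formula fails.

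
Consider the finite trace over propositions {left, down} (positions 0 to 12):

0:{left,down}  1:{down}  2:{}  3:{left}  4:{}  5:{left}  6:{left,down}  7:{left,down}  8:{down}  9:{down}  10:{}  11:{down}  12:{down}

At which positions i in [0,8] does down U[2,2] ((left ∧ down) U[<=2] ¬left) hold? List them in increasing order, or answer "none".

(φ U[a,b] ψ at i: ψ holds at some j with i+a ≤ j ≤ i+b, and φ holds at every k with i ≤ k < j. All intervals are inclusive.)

0, 6, 7, 8

Evaluate at each i in [0,8]:
  i=0: ✓ (rhs at j=2; lhs holds on [0,1])
  i=1: ✗ (no rhs in [3,3])
  i=2: ✗ (lhs fails at k=2 before rhs at j=4)
  i=3: ✗ (no rhs in [5,5])
  i=4: ✗ (lhs fails at k=4 before rhs at j=6)
  i=5: ✗ (lhs fails at k=5 before rhs at j=7)
  i=6: ✓ (rhs at j=8; lhs holds on [6,7])
  i=7: ✓ (rhs at j=9; lhs holds on [7,8])
  i=8: ✓ (rhs at j=10; lhs holds on [8,9])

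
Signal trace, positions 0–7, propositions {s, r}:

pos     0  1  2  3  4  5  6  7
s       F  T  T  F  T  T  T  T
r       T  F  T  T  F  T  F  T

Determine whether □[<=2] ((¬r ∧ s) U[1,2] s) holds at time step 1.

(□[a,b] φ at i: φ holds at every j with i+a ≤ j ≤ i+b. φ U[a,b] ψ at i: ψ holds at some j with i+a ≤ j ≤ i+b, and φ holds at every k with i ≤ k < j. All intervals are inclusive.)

Check ((¬r ∧ s) U[1,2] s) at every j in [1,3]:
  j=1: holds
  j=2: fails
  j=3: fails
Fails at j=2 → formula fails.

Does not hold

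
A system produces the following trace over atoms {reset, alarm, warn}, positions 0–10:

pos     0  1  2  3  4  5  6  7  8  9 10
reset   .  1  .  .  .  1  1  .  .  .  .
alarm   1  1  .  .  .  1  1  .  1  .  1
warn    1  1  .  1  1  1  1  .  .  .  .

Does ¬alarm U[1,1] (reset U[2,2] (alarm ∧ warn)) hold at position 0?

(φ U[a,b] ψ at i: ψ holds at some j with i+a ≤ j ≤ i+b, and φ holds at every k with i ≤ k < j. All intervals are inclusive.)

Need some j in [1,1] with (reset U[2,2] (alarm ∧ warn)), and ¬alarm at every k in [0,j-1].
  j=1: (reset U[2,2] (alarm ∧ warn)) — fails.
No j in the window works → until fails.

Does not hold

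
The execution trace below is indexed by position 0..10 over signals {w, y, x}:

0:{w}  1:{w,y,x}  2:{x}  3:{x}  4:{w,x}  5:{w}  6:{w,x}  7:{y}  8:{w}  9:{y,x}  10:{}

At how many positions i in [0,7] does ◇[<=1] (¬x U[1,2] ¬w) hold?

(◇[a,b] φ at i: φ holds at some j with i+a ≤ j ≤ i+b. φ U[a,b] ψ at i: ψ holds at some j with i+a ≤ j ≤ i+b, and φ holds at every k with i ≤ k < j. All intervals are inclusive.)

Evaluate at each i in [0,7]:
  i=0: ✗ (none in [0,1])
  i=1: ✗ (none in [1,2])
  i=2: ✗ (none in [2,3])
  i=3: ✗ (none in [3,4])
  i=4: ✗ (none in [4,5])
  i=5: ✗ (none in [5,6])
  i=6: ✓ (witness j=7)
  i=7: ✓ (witness j=7)
Positions where it holds: {6, 7} → 2.

2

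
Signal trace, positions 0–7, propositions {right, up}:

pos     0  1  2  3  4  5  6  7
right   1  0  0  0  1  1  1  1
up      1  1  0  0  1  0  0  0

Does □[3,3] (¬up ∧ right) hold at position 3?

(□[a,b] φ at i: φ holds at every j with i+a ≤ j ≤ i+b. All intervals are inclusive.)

Check (¬up ∧ right) at every j in [6,6]:
  j=6: true
All positions satisfy it → formula holds.

True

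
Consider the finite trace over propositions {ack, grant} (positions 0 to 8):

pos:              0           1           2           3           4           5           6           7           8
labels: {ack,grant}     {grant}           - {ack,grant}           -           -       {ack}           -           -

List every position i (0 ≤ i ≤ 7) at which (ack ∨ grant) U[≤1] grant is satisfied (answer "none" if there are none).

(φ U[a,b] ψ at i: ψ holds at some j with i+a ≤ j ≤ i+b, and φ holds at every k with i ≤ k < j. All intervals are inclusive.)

Evaluate at each i in [0,7]:
  i=0: ✓ (rhs at j=0)
  i=1: ✓ (rhs at j=1)
  i=2: ✗ (lhs fails at k=2 before rhs at j=3)
  i=3: ✓ (rhs at j=3)
  i=4: ✗ (no rhs in [4,5])
  i=5: ✗ (no rhs in [5,6])
  i=6: ✗ (no rhs in [6,7])
  i=7: ✗ (no rhs in [7,8])

0, 1, 3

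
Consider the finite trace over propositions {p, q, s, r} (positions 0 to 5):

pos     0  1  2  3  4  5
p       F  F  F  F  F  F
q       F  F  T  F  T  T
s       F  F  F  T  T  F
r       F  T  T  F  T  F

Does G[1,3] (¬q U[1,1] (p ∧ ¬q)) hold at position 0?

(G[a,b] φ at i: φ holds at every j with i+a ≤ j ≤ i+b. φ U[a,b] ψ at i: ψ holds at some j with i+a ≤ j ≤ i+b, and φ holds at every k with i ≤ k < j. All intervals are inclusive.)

Check (¬q U[1,1] (p ∧ ¬q)) at every j in [1,3]:
  j=1: fails
  j=2: fails
  j=3: fails
Fails at j=1 → formula fails.

Does not hold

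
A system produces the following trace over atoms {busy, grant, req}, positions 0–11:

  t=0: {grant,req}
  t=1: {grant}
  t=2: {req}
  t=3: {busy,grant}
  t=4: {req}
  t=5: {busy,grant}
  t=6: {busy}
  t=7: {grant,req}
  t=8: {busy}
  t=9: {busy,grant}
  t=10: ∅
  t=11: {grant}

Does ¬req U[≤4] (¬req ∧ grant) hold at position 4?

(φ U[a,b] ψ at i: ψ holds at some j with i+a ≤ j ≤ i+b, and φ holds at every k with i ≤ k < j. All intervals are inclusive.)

Need some j in [4,8] with (¬req ∧ grant), and ¬req at every k in [4,j-1].
  j=4: (¬req ∧ grant) false.
  j=5: (¬req ∧ grant) holds, but ¬req fails at k=4 → not this j.
  j=6: (¬req ∧ grant) false.
  j=7: (¬req ∧ grant) false.
  j=8: (¬req ∧ grant) false.
No j in the window works → until fails.

False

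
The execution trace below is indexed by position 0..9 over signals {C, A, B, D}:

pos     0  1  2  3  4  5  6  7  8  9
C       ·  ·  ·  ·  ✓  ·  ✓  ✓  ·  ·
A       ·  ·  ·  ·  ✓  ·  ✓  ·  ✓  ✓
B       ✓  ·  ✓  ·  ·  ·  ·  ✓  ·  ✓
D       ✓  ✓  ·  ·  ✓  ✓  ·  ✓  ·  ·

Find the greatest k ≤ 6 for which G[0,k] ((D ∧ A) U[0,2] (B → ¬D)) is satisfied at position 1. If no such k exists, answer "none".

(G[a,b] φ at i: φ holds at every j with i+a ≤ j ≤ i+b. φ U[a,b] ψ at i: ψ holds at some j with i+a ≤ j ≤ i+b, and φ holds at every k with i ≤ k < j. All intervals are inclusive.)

5

((D ∧ A) U[0,2] (B → ¬D)) must hold from j=1 onward; find where it first fails.
  j=1: holds
  j=2: holds
  j=3: holds
  j=4: holds
  j=5: holds
  j=6: holds
  j=7: fails
Holds on [1,6], so largest k = 5.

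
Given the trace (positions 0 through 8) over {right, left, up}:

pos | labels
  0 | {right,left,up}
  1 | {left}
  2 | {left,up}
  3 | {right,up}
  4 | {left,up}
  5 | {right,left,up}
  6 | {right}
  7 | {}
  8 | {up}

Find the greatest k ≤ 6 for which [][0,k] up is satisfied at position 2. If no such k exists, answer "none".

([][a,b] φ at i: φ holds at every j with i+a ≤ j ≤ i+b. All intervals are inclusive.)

up must hold from j=2 onward; find where it first fails.
  j=2: holds
  j=3: holds
  j=4: holds
  j=5: holds
  j=6: fails
Holds on [2,5], so largest k = 3.

3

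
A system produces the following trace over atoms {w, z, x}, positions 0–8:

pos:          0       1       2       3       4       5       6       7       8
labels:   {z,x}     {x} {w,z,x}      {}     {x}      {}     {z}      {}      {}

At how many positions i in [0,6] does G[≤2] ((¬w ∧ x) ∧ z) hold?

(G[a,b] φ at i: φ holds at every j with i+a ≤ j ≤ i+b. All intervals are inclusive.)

0

Evaluate at each i in [0,6]:
  i=0: ✗ (fails at j=1)
  i=1: ✗ (fails at j=1)
  i=2: ✗ (fails at j=2)
  i=3: ✗ (fails at j=3)
  i=4: ✗ (fails at j=4)
  i=5: ✗ (fails at j=5)
  i=6: ✗ (fails at j=6)
Positions where it holds: {} → 0.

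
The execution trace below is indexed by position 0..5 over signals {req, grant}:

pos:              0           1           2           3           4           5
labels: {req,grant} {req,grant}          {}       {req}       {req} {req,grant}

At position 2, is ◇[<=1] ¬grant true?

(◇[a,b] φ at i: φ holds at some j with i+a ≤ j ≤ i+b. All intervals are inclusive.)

True

Check ¬grant at each j in [2,3]:
  j=2: true
  j=3: true
Found at j=2 → formula holds.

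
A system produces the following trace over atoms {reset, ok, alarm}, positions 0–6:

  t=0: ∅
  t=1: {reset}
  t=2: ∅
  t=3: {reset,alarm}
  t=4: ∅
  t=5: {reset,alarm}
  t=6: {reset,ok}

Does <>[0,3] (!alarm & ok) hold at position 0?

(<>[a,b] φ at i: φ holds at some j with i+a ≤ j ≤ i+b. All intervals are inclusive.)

Does not hold

Check (!alarm & ok) at each j in [0,3]:
  j=0: false
  j=1: false
  j=2: false
  j=3: false
No position in the window satisfies it → formula fails.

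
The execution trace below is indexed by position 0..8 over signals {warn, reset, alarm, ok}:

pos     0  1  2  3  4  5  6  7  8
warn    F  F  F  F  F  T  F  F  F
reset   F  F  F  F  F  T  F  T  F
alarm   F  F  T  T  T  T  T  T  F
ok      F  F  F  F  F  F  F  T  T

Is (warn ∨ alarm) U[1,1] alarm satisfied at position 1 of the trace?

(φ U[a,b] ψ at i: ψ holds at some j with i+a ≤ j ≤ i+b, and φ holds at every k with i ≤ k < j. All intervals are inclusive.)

False

Need some j in [2,2] with alarm, and (warn ∨ alarm) at every k in [1,j-1].
  j=2: alarm holds, but (warn ∨ alarm) fails at k=1 → not this j.
No j in the window works → until fails.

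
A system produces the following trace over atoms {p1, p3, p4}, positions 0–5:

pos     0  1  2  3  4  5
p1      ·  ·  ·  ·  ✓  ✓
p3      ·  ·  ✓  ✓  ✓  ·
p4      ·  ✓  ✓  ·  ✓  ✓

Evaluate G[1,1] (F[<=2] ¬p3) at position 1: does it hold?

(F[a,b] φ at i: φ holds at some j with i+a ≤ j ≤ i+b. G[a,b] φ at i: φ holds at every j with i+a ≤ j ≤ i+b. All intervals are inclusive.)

Check F[<=2] ¬p3 at every j in [2,2]:
  j=2: fails (none in [2,4])
Fails at j=2 → formula fails.

False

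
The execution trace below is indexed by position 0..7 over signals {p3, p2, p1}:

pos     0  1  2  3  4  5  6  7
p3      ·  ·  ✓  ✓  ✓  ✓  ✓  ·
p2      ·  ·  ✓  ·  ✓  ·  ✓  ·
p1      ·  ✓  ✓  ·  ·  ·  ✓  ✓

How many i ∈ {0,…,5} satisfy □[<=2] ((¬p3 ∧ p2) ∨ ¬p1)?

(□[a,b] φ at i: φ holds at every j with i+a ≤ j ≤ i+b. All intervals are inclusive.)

Evaluate at each i in [0,5]:
  i=0: ✗ (fails at j=1)
  i=1: ✗ (fails at j=1)
  i=2: ✗ (fails at j=2)
  i=3: ✓ (all of [3,5])
  i=4: ✗ (fails at j=6)
  i=5: ✗ (fails at j=6)
Positions where it holds: {3} → 1.

1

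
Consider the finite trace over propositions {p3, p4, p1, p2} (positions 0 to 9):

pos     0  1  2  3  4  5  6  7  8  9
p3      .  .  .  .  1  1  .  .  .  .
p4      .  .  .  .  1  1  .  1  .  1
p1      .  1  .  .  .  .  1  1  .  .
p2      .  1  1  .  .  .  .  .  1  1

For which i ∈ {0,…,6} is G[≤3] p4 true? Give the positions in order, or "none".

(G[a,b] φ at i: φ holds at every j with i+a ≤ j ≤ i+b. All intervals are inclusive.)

none

Evaluate at each i in [0,6]:
  i=0: ✗ (fails at j=0)
  i=1: ✗ (fails at j=1)
  i=2: ✗ (fails at j=2)
  i=3: ✗ (fails at j=3)
  i=4: ✗ (fails at j=6)
  i=5: ✗ (fails at j=6)
  i=6: ✗ (fails at j=6)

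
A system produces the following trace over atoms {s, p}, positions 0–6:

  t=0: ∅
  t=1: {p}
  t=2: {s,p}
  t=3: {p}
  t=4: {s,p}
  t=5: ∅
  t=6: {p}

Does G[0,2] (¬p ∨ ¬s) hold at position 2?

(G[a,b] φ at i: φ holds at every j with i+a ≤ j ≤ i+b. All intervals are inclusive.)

Check (¬p ∨ ¬s) at every j in [2,4]:
  j=2: false
  j=3: true
  j=4: false
Fails at j=2 → formula fails.

No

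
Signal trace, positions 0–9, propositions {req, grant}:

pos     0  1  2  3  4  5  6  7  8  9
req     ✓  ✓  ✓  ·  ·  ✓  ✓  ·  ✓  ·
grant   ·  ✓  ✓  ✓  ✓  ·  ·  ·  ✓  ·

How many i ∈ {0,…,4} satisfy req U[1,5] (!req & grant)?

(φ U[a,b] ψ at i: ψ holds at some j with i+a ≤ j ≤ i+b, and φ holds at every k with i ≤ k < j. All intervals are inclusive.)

Evaluate at each i in [0,4]:
  i=0: ✓ (rhs at j=3; lhs holds on [0,2])
  i=1: ✓ (rhs at j=3; lhs holds on [1,2])
  i=2: ✓ (rhs at j=3; lhs holds on [2,2])
  i=3: ✗ (lhs fails at k=3 before rhs at j=4)
  i=4: ✗ (no rhs in [5,9])
Positions where it holds: {0, 1, 2} → 3.

3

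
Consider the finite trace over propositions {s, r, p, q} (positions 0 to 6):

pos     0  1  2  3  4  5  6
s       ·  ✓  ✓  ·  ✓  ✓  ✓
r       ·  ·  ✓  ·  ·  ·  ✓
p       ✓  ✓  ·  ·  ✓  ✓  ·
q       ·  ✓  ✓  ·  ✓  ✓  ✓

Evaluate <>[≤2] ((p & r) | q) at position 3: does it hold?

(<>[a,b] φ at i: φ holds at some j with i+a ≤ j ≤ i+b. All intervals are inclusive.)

True

Check ((p & r) | q) at each j in [3,5]:
  j=3: false
  j=4: true
  j=5: true
Found at j=4 → formula holds.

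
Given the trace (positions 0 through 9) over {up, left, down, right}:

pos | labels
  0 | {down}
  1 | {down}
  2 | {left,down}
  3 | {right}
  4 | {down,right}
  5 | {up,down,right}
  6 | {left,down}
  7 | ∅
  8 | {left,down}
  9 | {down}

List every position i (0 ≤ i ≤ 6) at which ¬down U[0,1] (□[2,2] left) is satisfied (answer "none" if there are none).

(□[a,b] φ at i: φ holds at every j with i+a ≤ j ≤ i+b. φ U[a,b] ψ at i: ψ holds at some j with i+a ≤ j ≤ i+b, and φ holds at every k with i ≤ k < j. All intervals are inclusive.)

0, 3, 4, 6

Evaluate at each i in [0,6]:
  i=0: ✓ (rhs at j=0)
  i=1: ✗ (no rhs in [1,2])
  i=2: ✗ (no rhs in [2,3])
  i=3: ✓ (rhs at j=4; lhs holds on [3,3])
  i=4: ✓ (rhs at j=4)
  i=5: ✗ (lhs fails at k=5 before rhs at j=6)
  i=6: ✓ (rhs at j=6)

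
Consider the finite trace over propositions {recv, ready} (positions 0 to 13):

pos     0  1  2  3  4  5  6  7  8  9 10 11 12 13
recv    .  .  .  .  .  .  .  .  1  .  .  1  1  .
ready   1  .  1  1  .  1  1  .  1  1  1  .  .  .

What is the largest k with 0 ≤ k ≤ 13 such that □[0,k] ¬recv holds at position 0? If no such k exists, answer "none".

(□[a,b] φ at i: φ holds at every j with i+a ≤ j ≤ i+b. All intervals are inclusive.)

7

¬recv must hold from j=0 onward; find where it first fails.
  j=0: holds
  j=1: holds
  j=2: holds
  j=3: holds
  j=4: holds
  j=5: holds
  j=6: holds
  j=7: holds
  j=8: fails
Holds on [0,7], so largest k = 7.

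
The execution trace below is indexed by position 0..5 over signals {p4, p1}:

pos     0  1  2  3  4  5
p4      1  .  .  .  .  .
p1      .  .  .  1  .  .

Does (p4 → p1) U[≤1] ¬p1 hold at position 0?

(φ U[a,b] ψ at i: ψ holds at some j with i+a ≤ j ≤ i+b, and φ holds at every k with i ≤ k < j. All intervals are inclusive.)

True

Need some j in [0,1] with ¬p1, and (p4 → p1) at every k in [0,j-1].
  j=0: ¬p1 holds; no prefix to check → satisfied.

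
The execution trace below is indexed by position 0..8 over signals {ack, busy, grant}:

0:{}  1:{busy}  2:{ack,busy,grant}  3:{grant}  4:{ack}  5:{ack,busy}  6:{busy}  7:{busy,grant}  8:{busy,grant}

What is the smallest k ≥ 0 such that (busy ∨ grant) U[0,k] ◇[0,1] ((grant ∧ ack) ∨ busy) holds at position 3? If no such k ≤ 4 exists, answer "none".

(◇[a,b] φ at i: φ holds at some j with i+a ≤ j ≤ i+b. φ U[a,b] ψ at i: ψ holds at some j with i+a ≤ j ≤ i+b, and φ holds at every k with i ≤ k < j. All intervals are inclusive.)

1

Need earliest j ≥ 3 with ◇[0,1] ((grant ∧ ack) ∨ busy), and (busy ∨ grant) at every k in [3,j-1].
  j=3: rhs fails.
  j=4: rhs holds; lhs holds on [3,3]. k = 1.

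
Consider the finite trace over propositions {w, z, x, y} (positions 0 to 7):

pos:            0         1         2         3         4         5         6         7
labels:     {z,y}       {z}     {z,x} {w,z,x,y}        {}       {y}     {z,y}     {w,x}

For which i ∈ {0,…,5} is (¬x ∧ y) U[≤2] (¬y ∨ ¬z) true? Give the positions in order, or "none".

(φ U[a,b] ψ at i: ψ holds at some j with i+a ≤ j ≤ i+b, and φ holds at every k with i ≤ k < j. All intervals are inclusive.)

0, 1, 2, 4, 5

Evaluate at each i in [0,5]:
  i=0: ✓ (rhs at j=1; lhs holds on [0,0])
  i=1: ✓ (rhs at j=1)
  i=2: ✓ (rhs at j=2)
  i=3: ✗ (lhs fails at k=3 before rhs at j=4)
  i=4: ✓ (rhs at j=4)
  i=5: ✓ (rhs at j=5)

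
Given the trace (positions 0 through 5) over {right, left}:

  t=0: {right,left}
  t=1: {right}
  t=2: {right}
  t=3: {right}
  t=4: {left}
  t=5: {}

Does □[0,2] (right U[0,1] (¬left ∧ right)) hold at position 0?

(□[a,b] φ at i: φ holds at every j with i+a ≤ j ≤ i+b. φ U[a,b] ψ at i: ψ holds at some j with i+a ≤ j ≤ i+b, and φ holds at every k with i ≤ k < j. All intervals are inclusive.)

True

Check (right U[0,1] (¬left ∧ right)) at every j in [0,2]:
  j=0: holds
  j=1: holds
  j=2: holds
All positions satisfy it → formula holds.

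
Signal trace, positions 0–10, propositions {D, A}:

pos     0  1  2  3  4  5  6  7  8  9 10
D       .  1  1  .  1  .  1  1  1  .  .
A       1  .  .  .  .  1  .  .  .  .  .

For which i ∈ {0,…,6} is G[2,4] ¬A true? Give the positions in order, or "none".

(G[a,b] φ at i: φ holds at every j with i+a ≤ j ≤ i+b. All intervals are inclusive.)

0, 4, 5, 6

Evaluate at each i in [0,6]:
  i=0: ✓ (all of [2,4])
  i=1: ✗ (fails at j=5)
  i=2: ✗ (fails at j=5)
  i=3: ✗ (fails at j=5)
  i=4: ✓ (all of [6,8])
  i=5: ✓ (all of [7,9])
  i=6: ✓ (all of [8,10])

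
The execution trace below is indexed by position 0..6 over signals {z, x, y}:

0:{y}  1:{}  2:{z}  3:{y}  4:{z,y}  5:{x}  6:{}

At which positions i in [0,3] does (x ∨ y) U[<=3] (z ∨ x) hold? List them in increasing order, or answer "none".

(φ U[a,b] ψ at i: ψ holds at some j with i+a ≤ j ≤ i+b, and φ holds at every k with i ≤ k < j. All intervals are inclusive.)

2, 3

Evaluate at each i in [0,3]:
  i=0: ✗ (lhs fails at k=1 before rhs at j=2)
  i=1: ✗ (lhs fails at k=1 before rhs at j=2)
  i=2: ✓ (rhs at j=2)
  i=3: ✓ (rhs at j=4; lhs holds on [3,3])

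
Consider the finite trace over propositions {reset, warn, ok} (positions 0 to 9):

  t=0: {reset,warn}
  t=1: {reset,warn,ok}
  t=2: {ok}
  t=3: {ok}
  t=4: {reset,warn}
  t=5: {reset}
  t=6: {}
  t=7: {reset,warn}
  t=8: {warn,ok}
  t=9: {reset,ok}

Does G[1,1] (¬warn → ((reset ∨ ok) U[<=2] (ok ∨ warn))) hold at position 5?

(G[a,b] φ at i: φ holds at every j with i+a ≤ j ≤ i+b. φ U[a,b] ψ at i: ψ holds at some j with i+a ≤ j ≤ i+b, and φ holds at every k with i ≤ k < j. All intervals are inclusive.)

Check (¬warn → ((reset ∨ ok) U[<=2] (ok ∨ warn))) at every j in [6,6]:
  j=6: antecedent true; consequent fails → ✗
Fails at j=6 → formula fails.

Does not hold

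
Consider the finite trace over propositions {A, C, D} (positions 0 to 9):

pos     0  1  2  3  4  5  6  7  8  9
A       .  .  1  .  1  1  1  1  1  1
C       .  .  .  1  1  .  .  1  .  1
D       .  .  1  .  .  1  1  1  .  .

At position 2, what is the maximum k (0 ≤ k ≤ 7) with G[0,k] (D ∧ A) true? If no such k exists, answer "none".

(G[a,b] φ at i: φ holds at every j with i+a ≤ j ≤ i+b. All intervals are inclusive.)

0

(D ∧ A) must hold from j=2 onward; find where it first fails.
  j=2: holds
  j=3: fails
Holds on [2,2], so largest k = 0.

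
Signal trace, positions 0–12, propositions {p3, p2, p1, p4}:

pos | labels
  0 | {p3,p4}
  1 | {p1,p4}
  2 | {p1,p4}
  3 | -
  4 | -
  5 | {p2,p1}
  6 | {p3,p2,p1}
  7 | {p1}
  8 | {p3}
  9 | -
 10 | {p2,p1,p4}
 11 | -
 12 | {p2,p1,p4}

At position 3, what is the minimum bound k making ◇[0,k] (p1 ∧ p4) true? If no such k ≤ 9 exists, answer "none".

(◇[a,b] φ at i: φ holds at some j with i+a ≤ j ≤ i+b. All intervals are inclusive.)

Scan j = 3,4,… for (p1 ∧ p4):
  j=3: fails
  j=4: fails
  j=5: fails
  j=6: fails
  j=7: fails
  j=8: fails
  j=9: fails
  j=10: holds
First hit at j=10, so smallest k = 10-3 = 7.

7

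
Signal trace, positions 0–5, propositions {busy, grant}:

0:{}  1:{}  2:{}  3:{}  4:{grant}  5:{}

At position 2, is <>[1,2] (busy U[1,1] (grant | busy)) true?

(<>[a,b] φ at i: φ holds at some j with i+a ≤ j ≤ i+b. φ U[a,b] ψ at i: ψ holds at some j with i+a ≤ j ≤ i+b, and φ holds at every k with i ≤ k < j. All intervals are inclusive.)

Check (busy U[1,1] (grant | busy)) at each j in [3,4]:
  j=3: fails
  j=4: fails
No position in the window satisfies it → formula fails.

False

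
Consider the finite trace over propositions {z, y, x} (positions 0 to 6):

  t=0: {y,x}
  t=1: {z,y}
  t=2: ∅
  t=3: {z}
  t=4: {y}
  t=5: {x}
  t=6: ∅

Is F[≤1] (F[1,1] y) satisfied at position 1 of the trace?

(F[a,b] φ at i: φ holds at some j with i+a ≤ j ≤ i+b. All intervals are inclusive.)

False

Check F[1,1] y at each j in [1,2]:
  j=1: fails (none in [2,2])
  j=2: fails (none in [3,3])
No position in the window satisfies it → formula fails.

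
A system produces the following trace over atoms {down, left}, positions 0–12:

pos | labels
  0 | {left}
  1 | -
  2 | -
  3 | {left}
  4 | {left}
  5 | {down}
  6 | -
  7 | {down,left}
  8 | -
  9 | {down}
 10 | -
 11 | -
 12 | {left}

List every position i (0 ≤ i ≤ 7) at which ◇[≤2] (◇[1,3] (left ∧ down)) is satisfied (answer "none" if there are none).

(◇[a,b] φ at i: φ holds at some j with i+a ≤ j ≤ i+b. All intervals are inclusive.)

Evaluate at each i in [0,7]:
  i=0: ✗ (none in [0,2])
  i=1: ✗ (none in [1,3])
  i=2: ✓ (witness j=4)
  i=3: ✓ (witness j=4)
  i=4: ✓ (witness j=4)
  i=5: ✓ (witness j=5)
  i=6: ✓ (witness j=6)
  i=7: ✗ (none in [7,9])

2, 3, 4, 5, 6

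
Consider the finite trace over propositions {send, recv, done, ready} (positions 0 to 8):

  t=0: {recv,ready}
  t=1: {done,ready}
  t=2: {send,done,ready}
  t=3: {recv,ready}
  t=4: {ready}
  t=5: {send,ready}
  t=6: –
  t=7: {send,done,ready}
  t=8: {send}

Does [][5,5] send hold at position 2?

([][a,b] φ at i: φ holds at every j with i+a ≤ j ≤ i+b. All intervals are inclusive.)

Check send at every j in [7,7]:
  j=7: true
All positions satisfy it → formula holds.

True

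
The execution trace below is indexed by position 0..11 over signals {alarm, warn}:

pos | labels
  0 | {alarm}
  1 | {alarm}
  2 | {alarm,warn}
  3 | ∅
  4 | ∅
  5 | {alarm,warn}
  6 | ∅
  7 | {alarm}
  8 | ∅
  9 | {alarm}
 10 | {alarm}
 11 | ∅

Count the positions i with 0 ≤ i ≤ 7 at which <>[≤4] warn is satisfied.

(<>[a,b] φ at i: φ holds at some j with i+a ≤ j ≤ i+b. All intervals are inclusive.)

Evaluate at each i in [0,7]:
  i=0: ✓ (witness j=2)
  i=1: ✓ (witness j=2)
  i=2: ✓ (witness j=2)
  i=3: ✓ (witness j=5)
  i=4: ✓ (witness j=5)
  i=5: ✓ (witness j=5)
  i=6: ✗ (none in [6,10])
  i=7: ✗ (none in [7,11])
Positions where it holds: {0, 1, 2, 3, 4, 5} → 6.

6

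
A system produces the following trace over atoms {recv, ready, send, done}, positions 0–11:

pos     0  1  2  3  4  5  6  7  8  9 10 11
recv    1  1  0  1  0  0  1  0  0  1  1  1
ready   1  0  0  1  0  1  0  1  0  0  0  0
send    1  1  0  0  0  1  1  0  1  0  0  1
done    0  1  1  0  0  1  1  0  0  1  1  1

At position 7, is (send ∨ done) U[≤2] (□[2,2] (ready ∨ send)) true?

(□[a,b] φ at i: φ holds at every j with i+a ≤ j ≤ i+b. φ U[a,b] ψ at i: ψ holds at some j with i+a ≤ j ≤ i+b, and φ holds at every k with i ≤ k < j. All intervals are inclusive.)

Need some j in [7,9] with □[2,2] (ready ∨ send), and (send ∨ done) at every k in [7,j-1].
  j=7: □[2,2] (ready ∨ send) — fails at 9.
  j=8: □[2,2] (ready ∨ send) — fails at 10.
  j=9: □[2,2] (ready ∨ send) holds, but (send ∨ done) fails at k=7 → not this j.
No j in the window works → until fails.

False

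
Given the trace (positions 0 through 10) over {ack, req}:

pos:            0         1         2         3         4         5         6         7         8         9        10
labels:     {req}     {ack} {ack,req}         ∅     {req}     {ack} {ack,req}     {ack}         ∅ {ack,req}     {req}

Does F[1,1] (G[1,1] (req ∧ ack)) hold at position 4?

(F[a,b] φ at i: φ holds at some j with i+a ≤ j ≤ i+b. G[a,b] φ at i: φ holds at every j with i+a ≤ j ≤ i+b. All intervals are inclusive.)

Holds

Check G[1,1] (req ∧ ack) at each j in [5,5]:
  j=5: holds on [6,6]
Found at j=5 → formula holds.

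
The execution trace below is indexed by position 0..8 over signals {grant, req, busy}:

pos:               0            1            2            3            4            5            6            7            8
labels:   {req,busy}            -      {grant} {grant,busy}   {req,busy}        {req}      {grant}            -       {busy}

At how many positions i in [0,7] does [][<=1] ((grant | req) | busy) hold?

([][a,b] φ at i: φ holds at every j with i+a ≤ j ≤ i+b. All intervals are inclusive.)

Evaluate at each i in [0,7]:
  i=0: ✗ (fails at j=1)
  i=1: ✗ (fails at j=1)
  i=2: ✓ (all of [2,3])
  i=3: ✓ (all of [3,4])
  i=4: ✓ (all of [4,5])
  i=5: ✓ (all of [5,6])
  i=6: ✗ (fails at j=7)
  i=7: ✗ (fails at j=7)
Positions where it holds: {2, 3, 4, 5} → 4.

4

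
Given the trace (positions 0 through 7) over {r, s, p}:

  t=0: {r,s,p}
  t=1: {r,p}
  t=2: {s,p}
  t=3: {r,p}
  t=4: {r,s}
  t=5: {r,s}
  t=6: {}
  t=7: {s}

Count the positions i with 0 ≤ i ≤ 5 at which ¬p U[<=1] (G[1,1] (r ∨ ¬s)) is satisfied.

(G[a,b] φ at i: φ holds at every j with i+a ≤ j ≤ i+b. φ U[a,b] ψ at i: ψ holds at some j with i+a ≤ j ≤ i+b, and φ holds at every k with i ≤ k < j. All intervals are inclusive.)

Evaluate at each i in [0,5]:
  i=0: ✓ (rhs at j=0)
  i=1: ✗ (lhs fails at k=1 before rhs at j=2)
  i=2: ✓ (rhs at j=2)
  i=3: ✓ (rhs at j=3)
  i=4: ✓ (rhs at j=4)
  i=5: ✓ (rhs at j=5)
Positions where it holds: {0, 2, 3, 4, 5} → 5.

5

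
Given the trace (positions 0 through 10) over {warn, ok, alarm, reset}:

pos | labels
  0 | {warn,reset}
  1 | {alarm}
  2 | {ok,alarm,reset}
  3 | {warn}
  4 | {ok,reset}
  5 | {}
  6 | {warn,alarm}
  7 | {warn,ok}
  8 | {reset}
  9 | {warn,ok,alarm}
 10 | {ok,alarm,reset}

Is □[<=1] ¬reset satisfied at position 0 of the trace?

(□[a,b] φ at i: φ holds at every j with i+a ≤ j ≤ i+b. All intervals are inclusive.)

No

Check ¬reset at every j in [0,1]:
  j=0: false
  j=1: true
Fails at j=0 → formula fails.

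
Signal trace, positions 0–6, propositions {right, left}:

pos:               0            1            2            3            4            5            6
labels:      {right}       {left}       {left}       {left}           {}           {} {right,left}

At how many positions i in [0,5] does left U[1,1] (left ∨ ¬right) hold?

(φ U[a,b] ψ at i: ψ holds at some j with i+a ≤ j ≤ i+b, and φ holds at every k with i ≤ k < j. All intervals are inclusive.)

3

Evaluate at each i in [0,5]:
  i=0: ✗ (lhs fails at k=0 before rhs at j=1)
  i=1: ✓ (rhs at j=2; lhs holds on [1,1])
  i=2: ✓ (rhs at j=3; lhs holds on [2,2])
  i=3: ✓ (rhs at j=4; lhs holds on [3,3])
  i=4: ✗ (lhs fails at k=4 before rhs at j=5)
  i=5: ✗ (lhs fails at k=5 before rhs at j=6)
Positions where it holds: {1, 2, 3} → 3.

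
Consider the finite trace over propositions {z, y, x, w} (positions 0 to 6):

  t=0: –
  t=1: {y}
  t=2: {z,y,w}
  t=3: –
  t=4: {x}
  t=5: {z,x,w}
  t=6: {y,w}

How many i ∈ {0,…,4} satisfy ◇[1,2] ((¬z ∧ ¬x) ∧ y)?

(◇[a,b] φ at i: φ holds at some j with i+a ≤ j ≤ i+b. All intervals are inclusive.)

Evaluate at each i in [0,4]:
  i=0: ✓ (witness j=1)
  i=1: ✗ (none in [2,3])
  i=2: ✗ (none in [3,4])
  i=3: ✗ (none in [4,5])
  i=4: ✓ (witness j=6)
Positions where it holds: {0, 4} → 2.

2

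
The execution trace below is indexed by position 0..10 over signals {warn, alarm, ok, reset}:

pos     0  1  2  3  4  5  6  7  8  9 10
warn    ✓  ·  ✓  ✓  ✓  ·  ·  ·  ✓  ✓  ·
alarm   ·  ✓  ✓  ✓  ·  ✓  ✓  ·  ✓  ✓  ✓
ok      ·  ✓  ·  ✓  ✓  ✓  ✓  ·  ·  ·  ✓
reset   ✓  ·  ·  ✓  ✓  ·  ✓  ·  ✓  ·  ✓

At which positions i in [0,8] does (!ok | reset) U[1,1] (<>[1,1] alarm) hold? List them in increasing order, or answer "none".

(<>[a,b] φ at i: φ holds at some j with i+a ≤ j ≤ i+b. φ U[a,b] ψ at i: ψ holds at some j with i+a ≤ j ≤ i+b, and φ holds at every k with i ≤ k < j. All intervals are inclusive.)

Evaluate at each i in [0,8]:
  i=0: ✓ (rhs at j=1; lhs holds on [0,0])
  i=1: ✗ (lhs fails at k=1 before rhs at j=2)
  i=2: ✗ (no rhs in [3,3])
  i=3: ✓ (rhs at j=4; lhs holds on [3,3])
  i=4: ✓ (rhs at j=5; lhs holds on [4,4])
  i=5: ✗ (no rhs in [6,6])
  i=6: ✓ (rhs at j=7; lhs holds on [6,6])
  i=7: ✓ (rhs at j=8; lhs holds on [7,7])
  i=8: ✓ (rhs at j=9; lhs holds on [8,8])

0, 3, 4, 6, 7, 8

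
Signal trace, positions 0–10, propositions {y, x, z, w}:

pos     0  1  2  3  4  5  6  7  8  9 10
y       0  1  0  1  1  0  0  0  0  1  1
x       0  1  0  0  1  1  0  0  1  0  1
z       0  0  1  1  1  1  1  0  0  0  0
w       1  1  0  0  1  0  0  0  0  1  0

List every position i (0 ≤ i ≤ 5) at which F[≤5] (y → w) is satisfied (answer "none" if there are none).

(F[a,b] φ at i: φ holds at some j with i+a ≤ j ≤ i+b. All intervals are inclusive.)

Evaluate at each i in [0,5]:
  i=0: ✓ (witness j=0)
  i=1: ✓ (witness j=1)
  i=2: ✓ (witness j=2)
  i=3: ✓ (witness j=4)
  i=4: ✓ (witness j=4)
  i=5: ✓ (witness j=5)

0, 1, 2, 3, 4, 5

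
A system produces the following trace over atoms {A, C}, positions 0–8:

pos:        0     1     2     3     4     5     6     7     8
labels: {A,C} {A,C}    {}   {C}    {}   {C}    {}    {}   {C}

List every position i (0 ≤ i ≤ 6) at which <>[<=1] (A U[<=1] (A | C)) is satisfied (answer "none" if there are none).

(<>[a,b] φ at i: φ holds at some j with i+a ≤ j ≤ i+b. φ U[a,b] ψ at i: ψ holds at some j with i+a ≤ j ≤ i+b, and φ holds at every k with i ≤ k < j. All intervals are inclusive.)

Evaluate at each i in [0,6]:
  i=0: ✓ (witness j=0)
  i=1: ✓ (witness j=1)
  i=2: ✓ (witness j=3)
  i=3: ✓ (witness j=3)
  i=4: ✓ (witness j=5)
  i=5: ✓ (witness j=5)
  i=6: ✗ (none in [6,7])

0, 1, 2, 3, 4, 5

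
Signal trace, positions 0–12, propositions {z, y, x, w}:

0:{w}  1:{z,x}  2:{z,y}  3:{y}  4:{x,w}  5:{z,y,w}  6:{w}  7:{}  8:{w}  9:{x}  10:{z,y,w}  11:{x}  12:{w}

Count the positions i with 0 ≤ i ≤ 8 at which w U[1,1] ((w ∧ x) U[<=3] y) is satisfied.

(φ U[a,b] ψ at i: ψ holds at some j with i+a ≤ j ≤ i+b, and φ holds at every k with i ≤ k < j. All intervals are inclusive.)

Evaluate at each i in [0,8]:
  i=0: ✗ (no rhs in [1,1])
  i=1: ✗ (lhs fails at k=1 before rhs at j=2)
  i=2: ✗ (lhs fails at k=2 before rhs at j=3)
  i=3: ✗ (lhs fails at k=3 before rhs at j=4)
  i=4: ✓ (rhs at j=5; lhs holds on [4,4])
  i=5: ✗ (no rhs in [6,6])
  i=6: ✗ (no rhs in [7,7])
  i=7: ✗ (no rhs in [8,8])
  i=8: ✗ (no rhs in [9,9])
Positions where it holds: {4} → 1.

1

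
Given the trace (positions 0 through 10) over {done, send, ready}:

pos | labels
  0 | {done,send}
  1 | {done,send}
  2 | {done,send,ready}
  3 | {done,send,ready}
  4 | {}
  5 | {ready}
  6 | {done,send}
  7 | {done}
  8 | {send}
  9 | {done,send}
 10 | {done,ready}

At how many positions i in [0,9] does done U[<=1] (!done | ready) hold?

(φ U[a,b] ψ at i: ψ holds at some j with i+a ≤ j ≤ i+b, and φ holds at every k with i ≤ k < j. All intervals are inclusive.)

8

Evaluate at each i in [0,9]:
  i=0: ✗ (no rhs in [0,1])
  i=1: ✓ (rhs at j=2; lhs holds on [1,1])
  i=2: ✓ (rhs at j=2)
  i=3: ✓ (rhs at j=3)
  i=4: ✓ (rhs at j=4)
  i=5: ✓ (rhs at j=5)
  i=6: ✗ (no rhs in [6,7])
  i=7: ✓ (rhs at j=8; lhs holds on [7,7])
  i=8: ✓ (rhs at j=8)
  i=9: ✓ (rhs at j=10; lhs holds on [9,9])
Positions where it holds: {1, 2, 3, 4, 5, 7, 8, 9} → 8.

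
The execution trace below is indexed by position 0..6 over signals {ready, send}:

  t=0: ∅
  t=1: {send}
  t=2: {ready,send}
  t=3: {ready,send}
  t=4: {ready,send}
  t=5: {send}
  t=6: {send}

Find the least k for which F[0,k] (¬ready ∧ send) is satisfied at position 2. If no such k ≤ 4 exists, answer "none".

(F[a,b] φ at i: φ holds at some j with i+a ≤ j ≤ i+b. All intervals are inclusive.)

Scan j = 2,3,… for (¬ready ∧ send):
  j=2: fails
  j=3: fails
  j=4: fails
  j=5: holds
First hit at j=5, so smallest k = 5-2 = 3.

3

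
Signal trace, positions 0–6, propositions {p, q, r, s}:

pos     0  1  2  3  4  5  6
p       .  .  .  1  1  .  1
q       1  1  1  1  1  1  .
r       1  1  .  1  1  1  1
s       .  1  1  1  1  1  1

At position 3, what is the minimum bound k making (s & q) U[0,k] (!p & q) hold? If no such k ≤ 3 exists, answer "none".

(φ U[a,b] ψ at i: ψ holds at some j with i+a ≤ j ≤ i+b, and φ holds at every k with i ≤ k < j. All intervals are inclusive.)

2

Need earliest j ≥ 3 with (!p & q), and (s & q) at every k in [3,j-1].
  j=3: rhs fails.
  j=4: rhs fails.
  j=5: rhs holds; lhs holds on [3,4]. k = 2.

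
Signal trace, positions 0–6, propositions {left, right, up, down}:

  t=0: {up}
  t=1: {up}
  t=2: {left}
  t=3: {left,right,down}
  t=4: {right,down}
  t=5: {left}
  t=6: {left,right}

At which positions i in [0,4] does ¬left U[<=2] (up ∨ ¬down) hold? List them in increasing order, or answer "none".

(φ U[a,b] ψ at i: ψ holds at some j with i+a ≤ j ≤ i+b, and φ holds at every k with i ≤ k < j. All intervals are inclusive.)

Evaluate at each i in [0,4]:
  i=0: ✓ (rhs at j=0)
  i=1: ✓ (rhs at j=1)
  i=2: ✓ (rhs at j=2)
  i=3: ✗ (lhs fails at k=3 before rhs at j=5)
  i=4: ✓ (rhs at j=5; lhs holds on [4,4])

0, 1, 2, 4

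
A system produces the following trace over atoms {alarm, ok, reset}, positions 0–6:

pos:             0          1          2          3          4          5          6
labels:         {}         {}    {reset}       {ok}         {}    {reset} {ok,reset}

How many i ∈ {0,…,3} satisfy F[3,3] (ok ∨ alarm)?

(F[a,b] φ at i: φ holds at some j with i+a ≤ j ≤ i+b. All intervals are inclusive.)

2

Evaluate at each i in [0,3]:
  i=0: ✓ (witness j=3)
  i=1: ✗ (none in [4,4])
  i=2: ✗ (none in [5,5])
  i=3: ✓ (witness j=6)
Positions where it holds: {0, 3} → 2.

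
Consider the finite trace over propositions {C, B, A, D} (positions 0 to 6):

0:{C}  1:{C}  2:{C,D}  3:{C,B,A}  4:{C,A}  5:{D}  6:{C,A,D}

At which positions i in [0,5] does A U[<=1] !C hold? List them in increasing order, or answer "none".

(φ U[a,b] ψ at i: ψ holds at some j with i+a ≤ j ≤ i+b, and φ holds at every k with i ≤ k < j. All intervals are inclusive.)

Evaluate at each i in [0,5]:
  i=0: ✗ (no rhs in [0,1])
  i=1: ✗ (no rhs in [1,2])
  i=2: ✗ (no rhs in [2,3])
  i=3: ✗ (no rhs in [3,4])
  i=4: ✓ (rhs at j=5; lhs holds on [4,4])
  i=5: ✓ (rhs at j=5)

4, 5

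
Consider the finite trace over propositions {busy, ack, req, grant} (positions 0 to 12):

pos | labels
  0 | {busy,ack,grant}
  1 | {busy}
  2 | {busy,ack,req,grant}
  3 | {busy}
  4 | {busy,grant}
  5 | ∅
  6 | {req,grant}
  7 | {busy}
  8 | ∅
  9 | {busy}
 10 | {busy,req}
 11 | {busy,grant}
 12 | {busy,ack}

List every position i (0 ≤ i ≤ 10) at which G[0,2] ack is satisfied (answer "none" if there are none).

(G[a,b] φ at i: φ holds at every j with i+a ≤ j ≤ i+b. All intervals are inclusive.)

none

Evaluate at each i in [0,10]:
  i=0: ✗ (fails at j=1)
  i=1: ✗ (fails at j=1)
  i=2: ✗ (fails at j=3)
  i=3: ✗ (fails at j=3)
  i=4: ✗ (fails at j=4)
  i=5: ✗ (fails at j=5)
  i=6: ✗ (fails at j=6)
  i=7: ✗ (fails at j=7)
  i=8: ✗ (fails at j=8)
  i=9: ✗ (fails at j=9)
  i=10: ✗ (fails at j=10)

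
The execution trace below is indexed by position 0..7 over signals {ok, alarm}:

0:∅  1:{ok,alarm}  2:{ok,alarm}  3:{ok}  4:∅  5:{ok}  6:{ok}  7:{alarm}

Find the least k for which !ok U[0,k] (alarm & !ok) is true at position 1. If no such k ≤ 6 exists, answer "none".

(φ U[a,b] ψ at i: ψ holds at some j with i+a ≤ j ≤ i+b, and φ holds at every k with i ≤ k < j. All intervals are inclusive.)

Need earliest j ≥ 1 with (alarm & !ok), and !ok at every k in [1,j-1].
  j=1: rhs fails.
  j=2: rhs fails.
  j=3: rhs fails.
  j=4: rhs fails.
  j=5: rhs fails.
  j=6: rhs fails.
  j=7: rhs holds but lhs fails at k=1.
No witness within the range → none.

none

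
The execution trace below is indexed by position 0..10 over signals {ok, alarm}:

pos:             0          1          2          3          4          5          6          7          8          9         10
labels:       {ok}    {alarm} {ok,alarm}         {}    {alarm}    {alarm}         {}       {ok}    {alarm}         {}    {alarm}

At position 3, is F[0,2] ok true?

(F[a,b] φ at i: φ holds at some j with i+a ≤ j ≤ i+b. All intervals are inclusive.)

False

Check ok at each j in [3,5]:
  j=3: false
  j=4: false
  j=5: false
No position in the window satisfies it → formula fails.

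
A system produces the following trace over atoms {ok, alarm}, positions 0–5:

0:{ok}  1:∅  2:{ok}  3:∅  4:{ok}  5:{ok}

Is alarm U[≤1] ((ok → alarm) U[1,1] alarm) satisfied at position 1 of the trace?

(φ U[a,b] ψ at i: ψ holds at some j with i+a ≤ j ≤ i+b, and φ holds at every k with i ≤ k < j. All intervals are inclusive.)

Does not hold

Need some j in [1,2] with ((ok → alarm) U[1,1] alarm), and alarm at every k in [1,j-1].
  j=1: ((ok → alarm) U[1,1] alarm) — fails.
  j=2: ((ok → alarm) U[1,1] alarm) — fails.
No j in the window works → until fails.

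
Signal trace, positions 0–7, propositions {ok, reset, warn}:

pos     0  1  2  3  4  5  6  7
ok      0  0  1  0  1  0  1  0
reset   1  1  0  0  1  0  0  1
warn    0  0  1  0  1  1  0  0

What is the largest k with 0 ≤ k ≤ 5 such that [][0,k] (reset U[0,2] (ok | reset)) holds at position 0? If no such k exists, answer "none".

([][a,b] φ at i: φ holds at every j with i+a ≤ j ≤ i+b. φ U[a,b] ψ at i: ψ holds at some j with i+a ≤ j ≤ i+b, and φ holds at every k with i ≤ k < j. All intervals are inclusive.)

(reset U[0,2] (ok | reset)) must hold from j=0 onward; find where it first fails.
  j=0: holds
  j=1: holds
  j=2: holds
  j=3: fails
Holds on [0,2], so largest k = 2.

2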